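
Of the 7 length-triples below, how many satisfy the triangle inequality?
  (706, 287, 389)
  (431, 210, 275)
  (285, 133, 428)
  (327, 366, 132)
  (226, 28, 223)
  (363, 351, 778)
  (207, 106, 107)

(287,389,706): 287+389 ≤ 706 → not valid
(210,275,431): 210+275 > 431 → valid
(133,285,428): 133+285 ≤ 428 → not valid
(132,327,366): 132+327 > 366 → valid
(28,223,226): 28+223 > 226 → valid
(351,363,778): 351+363 ≤ 778 → not valid
(106,107,207): 106+107 > 207 → valid
4 of the 7 triples form a triangle.

4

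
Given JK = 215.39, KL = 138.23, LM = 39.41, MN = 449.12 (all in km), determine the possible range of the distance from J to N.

56.09 ≤ JN ≤ 842.15 km

The maximum is all hops collinear in one direction: 215.39 + 138.23 + 39.41 + 449.12 = 842.15.
The longest hop is 449.12; the others sum to 393.03. Folding the others back against it leaves at least 449.12 − 393.03 = 56.09.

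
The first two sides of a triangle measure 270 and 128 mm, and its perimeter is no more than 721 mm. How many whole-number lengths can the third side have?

Triangle inequality: 142 < x < 398. Perimeter ≤ 721 gives x ≤ 721 − 270 − 128 = 323.
So 142 < x ≤ 323; integers 143 through 323: 181 values.

181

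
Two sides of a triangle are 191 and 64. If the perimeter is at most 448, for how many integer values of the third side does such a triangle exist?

Triangle inequality: 127 < x < 255. Perimeter ≤ 448 gives x ≤ 448 − 191 − 64 = 193.
So 127 < x ≤ 193; integers 128 through 193: 66 values.

66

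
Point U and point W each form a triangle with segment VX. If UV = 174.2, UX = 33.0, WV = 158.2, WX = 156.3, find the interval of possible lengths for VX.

From triangle UVX: |174.2 − 33.0| < VX < 174.2 + 33.0, i.e. 141.2 < VX < 207.2.
From triangle WVX: 1.9 < VX < 314.5.
Both must hold, so VX lies in the intersection.

141.2 < VX < 207.2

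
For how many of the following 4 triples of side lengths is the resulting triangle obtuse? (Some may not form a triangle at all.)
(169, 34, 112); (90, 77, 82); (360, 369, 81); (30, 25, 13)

(169,34,112): 34+112 ≤ 169, not a triangle
(90,77,82): 77²+82² = 12653 > 8100 = 90² → acute
(360,369,81): 81²+360² = 136161 = 369² → right
(30,25,13): 13²+25² = 794 < 900 = 30² → obtuse
1 of the 4 is obtuse.

1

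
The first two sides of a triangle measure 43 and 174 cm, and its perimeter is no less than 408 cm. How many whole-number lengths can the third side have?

Triangle inequality: 131 < x < 217. Perimeter ≥ 408 gives x ≥ 408 − 43 − 174 = 191.
So 191 ≤ x < 217; integers 191 through 216: 26 values.

26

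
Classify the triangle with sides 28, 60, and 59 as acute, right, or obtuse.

Compare the square of the longest side to the sum of squares of the other two: 28² + 59² = 4265 > 3600 = 60².

acute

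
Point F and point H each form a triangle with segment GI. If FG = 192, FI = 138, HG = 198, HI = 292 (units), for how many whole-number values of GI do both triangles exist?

From triangle FGI: 54 < GI < 330.
From triangle HGI: 94 < GI < 490.
Intersection: 94 < GI < 330, so integers 95 through 329: 235 values.

235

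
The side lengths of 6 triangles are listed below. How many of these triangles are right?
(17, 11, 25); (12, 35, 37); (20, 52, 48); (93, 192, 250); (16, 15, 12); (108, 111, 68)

(17,11,25): 11²+17² = 410 < 625 = 25² → obtuse
(12,35,37): 12²+35² = 1369 = 37² → right
(20,52,48): 20²+48² = 2704 = 52² → right
(93,192,250): 93²+192² = 45513 < 62500 = 250² → obtuse
(16,15,12): 12²+15² = 369 > 256 = 16² → acute
(108,111,68): 68²+108² = 16288 > 12321 = 111² → acute
2 of the 6 are right.

2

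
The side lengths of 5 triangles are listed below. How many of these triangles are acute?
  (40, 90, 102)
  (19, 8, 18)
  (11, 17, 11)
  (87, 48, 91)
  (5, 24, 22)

2

(40,90,102): 40²+90² = 9700 < 10404 = 102² → obtuse
(19,8,18): 8²+18² = 388 > 361 = 19² → acute
(11,17,11): 11²+11² = 242 < 289 = 17² → obtuse
(87,48,91): 48²+87² = 9873 > 8281 = 91² → acute
(5,24,22): 5²+22² = 509 < 576 = 24² → obtuse
2 of the 5 are acute.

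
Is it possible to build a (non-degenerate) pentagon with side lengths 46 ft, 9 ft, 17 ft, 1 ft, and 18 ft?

No

For a pentagon, each side must be shorter than the sum of the others.
Here the longest side is 46, but the remaining 4 sides sum to only 45.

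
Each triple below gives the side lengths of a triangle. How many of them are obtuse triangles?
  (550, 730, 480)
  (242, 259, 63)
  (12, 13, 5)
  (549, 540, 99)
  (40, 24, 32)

1

(550,730,480): 480²+550² = 532900 = 730² → right
(242,259,63): 63²+242² = 62533 < 67081 = 259² → obtuse
(12,13,5): 5²+12² = 169 = 13² → right
(549,540,99): 99²+540² = 301401 = 549² → right
(40,24,32): 24²+32² = 1600 = 40² → right
1 of the 5 is obtuse.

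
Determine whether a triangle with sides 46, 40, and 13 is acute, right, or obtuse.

obtuse

Compare the square of the longest side to the sum of squares of the other two: 13² + 40² = 1769 < 2116 = 46².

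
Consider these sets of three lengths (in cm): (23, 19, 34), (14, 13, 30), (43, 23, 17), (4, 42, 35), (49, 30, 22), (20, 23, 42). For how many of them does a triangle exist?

3

(19,23,34): 19+23 > 34 → valid
(13,14,30): 13+14 ≤ 30 → not valid
(17,23,43): 17+23 ≤ 43 → not valid
(4,35,42): 4+35 ≤ 42 → not valid
(22,30,49): 22+30 > 49 → valid
(20,23,42): 20+23 > 42 → valid
3 of the 6 triples form a triangle.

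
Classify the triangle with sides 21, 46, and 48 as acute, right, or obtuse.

acute

Compare the square of the longest side to the sum of squares of the other two: 21² + 46² = 2557 > 2304 = 48².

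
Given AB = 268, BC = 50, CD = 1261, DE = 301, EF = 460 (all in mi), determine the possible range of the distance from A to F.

The maximum is all hops collinear in one direction: 268 + 50 + 1261 + 301 + 460 = 2340.
The longest hop is 1261; the others sum to 1079. Folding the others back against it leaves at least 1261 − 1079 = 182.

182 ≤ AF ≤ 2340 mi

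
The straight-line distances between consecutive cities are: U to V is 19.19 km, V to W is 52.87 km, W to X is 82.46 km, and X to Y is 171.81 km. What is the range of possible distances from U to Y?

17.29 ≤ UY ≤ 326.33 km

The maximum is all hops collinear in one direction: 19.19 + 52.87 + 82.46 + 171.81 = 326.33.
The longest hop is 171.81; the others sum to 154.52. Folding the others back against it leaves at least 171.81 − 154.52 = 17.29.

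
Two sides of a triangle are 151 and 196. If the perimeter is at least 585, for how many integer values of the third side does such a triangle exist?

Triangle inequality: 45 < x < 347. Perimeter ≥ 585 gives x ≥ 585 − 151 − 196 = 238.
So 238 ≤ x < 347; integers 238 through 346: 109 values.

109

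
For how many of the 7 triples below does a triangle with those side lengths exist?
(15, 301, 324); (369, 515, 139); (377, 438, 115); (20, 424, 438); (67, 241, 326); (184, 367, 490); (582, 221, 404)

(15,301,324): 15+301 ≤ 324 → not valid
(139,369,515): 139+369 ≤ 515 → not valid
(115,377,438): 115+377 > 438 → valid
(20,424,438): 20+424 > 438 → valid
(67,241,326): 67+241 ≤ 326 → not valid
(184,367,490): 184+367 > 490 → valid
(221,404,582): 221+404 > 582 → valid
4 of the 7 triples form a triangle.

4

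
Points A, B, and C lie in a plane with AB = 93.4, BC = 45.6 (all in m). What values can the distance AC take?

By the triangle inequality, |93.4 − 45.6| ≤ AC ≤ 93.4 + 45.6.

47.8 ≤ AC ≤ 139.0 m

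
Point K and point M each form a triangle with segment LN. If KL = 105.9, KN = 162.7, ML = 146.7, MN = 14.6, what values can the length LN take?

From triangle KLN: |105.9 − 162.7| < LN < 105.9 + 162.7, i.e. 56.8 < LN < 268.6.
From triangle MLN: 132.1 < LN < 161.3.
Both must hold, so LN lies in the intersection.

132.1 < LN < 161.3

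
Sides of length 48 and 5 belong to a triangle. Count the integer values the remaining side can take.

9

The third side lies in the open interval (43, 53).
Integers from 44 to 52 inclusive: 52 − 44 + 1 = 9.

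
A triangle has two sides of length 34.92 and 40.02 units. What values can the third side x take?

5.10 < x < 74.94

By the triangle inequality, x must be less than 34.92 + 40.02 = 74.94 and greater than |34.92 − 40.02| = 5.10.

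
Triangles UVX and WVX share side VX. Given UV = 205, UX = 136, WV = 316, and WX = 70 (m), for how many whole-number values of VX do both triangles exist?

From triangle UVX: 69 < VX < 341.
From triangle WVX: 246 < VX < 386.
Intersection: 246 < VX < 341, so integers 247 through 340: 94 values.

94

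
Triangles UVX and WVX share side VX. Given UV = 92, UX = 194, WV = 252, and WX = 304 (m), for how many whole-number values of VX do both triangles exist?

183

From triangle UVX: 102 < VX < 286.
From triangle WVX: 52 < VX < 556.
Intersection: 102 < VX < 286, so integers 103 through 285: 183 values.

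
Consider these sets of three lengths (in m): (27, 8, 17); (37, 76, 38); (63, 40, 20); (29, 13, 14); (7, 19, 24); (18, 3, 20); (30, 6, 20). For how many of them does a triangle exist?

(8,17,27): 8+17 ≤ 27 → not valid
(37,38,76): 37+38 ≤ 76 → not valid
(20,40,63): 20+40 ≤ 63 → not valid
(13,14,29): 13+14 ≤ 29 → not valid
(7,19,24): 7+19 > 24 → valid
(3,18,20): 3+18 > 20 → valid
(6,20,30): 6+20 ≤ 30 → not valid
2 of the 7 triples form a triangle.

2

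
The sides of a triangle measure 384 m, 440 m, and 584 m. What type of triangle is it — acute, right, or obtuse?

Compare the square of the longest side to the sum of squares of the other two: 384² + 440² = 341056 = 584².

right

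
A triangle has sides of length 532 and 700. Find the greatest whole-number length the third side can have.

The third side must be strictly less than 532 + 700 = 1232.
The largest integer below 1232 is 1231.

1231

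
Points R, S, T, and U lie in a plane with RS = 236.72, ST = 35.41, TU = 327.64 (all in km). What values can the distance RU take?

55.51 ≤ RU ≤ 599.77 km

The maximum is all hops collinear in one direction: 236.72 + 35.41 + 327.64 = 599.77.
The longest hop is 327.64; the others sum to 272.13. Folding the others back against it leaves at least 327.64 − 272.13 = 55.51.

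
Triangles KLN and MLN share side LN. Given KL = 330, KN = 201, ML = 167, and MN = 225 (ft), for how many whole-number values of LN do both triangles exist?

262

From triangle KLN: 129 < LN < 531.
From triangle MLN: 58 < LN < 392.
Intersection: 129 < LN < 392, so integers 130 through 391: 262 values.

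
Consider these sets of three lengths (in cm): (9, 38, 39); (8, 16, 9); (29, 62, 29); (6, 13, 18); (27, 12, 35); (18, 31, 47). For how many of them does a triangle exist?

5

(9,38,39): 9+38 > 39 → valid
(8,9,16): 8+9 > 16 → valid
(29,29,62): 29+29 ≤ 62 → not valid
(6,13,18): 6+13 > 18 → valid
(12,27,35): 12+27 > 35 → valid
(18,31,47): 18+31 > 47 → valid
5 of the 6 triples form a triangle.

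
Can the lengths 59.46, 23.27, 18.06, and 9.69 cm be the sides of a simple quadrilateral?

For a quadrilateral, each side must be shorter than the sum of the others.
Here the longest side is 59.46, but the remaining 3 sides sum to only 51.02.

No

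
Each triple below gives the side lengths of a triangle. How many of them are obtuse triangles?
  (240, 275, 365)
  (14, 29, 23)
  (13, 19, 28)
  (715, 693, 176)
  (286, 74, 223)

(240,275,365): 240²+275² = 133225 = 365² → right
(14,29,23): 14²+23² = 725 < 841 = 29² → obtuse
(13,19,28): 13²+19² = 530 < 784 = 28² → obtuse
(715,693,176): 176²+693² = 511225 = 715² → right
(286,74,223): 74²+223² = 55205 < 81796 = 286² → obtuse
3 of the 5 are obtuse.

3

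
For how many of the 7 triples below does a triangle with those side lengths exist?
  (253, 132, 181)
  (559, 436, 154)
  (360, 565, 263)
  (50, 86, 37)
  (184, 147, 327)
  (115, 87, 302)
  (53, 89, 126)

(132,181,253): 132+181 > 253 → valid
(154,436,559): 154+436 > 559 → valid
(263,360,565): 263+360 > 565 → valid
(37,50,86): 37+50 > 86 → valid
(147,184,327): 147+184 > 327 → valid
(87,115,302): 87+115 ≤ 302 → not valid
(53,89,126): 53+89 > 126 → valid
6 of the 7 triples form a triangle.

6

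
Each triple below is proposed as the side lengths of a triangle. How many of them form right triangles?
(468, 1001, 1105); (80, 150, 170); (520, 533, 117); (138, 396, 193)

(468,1001,1105): 468²+1001² = 1221025 = 1105² → right
(80,150,170): 80²+150² = 28900 = 170² → right
(520,533,117): 117²+520² = 284089 = 533² → right
(138,396,193): 138+193 ≤ 396, not a triangle
3 of the 4 are right.

3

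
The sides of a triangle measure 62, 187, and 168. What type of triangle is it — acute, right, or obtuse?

obtuse

Compare the square of the longest side to the sum of squares of the other two: 62² + 168² = 32068 < 34969 = 187².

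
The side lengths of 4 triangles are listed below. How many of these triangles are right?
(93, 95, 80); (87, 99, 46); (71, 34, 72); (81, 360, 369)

(93,95,80): 80²+93² = 15049 > 9025 = 95² → acute
(87,99,46): 46²+87² = 9685 < 9801 = 99² → obtuse
(71,34,72): 34²+71² = 6197 > 5184 = 72² → acute
(81,360,369): 81²+360² = 136161 = 369² → right
1 of the 4 is right.

1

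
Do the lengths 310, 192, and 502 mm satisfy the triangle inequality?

The two shorter sides sum to 502, exactly equal to the longest side 502.
That gives only a degenerate (flat) triangle — the inequality must be strict.

No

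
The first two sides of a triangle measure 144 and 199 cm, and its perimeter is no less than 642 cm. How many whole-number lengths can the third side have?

Triangle inequality: 55 < x < 343. Perimeter ≥ 642 gives x ≥ 642 − 144 − 199 = 299.
So 299 ≤ x < 343; integers 299 through 342: 44 values.

44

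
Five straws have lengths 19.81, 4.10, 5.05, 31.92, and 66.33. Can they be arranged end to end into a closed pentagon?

For a pentagon, each side must be shorter than the sum of the others.
Here the longest side is 66.33, but the remaining 4 sides sum to only 60.88.

No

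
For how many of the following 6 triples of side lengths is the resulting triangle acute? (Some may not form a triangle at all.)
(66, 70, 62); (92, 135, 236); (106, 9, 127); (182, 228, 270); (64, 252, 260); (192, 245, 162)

(66,70,62): 62²+66² = 8200 > 4900 = 70² → acute
(92,135,236): 92+135 ≤ 236, not a triangle
(106,9,127): 9+106 ≤ 127, not a triangle
(182,228,270): 182²+228² = 85108 > 72900 = 270² → acute
(64,252,260): 64²+252² = 67600 = 260² → right
(192,245,162): 162²+192² = 63108 > 60025 = 245² → acute
3 of the 6 are acute.

3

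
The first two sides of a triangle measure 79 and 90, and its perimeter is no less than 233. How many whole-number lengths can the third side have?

Triangle inequality: 11 < x < 169. Perimeter ≥ 233 gives x ≥ 233 − 79 − 90 = 64.
So 64 ≤ x < 169; integers 64 through 168: 105 values.

105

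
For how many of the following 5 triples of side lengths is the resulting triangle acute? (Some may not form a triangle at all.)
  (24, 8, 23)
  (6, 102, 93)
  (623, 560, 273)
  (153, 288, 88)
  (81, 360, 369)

(24,8,23): 8²+23² = 593 > 576 = 24² → acute
(6,102,93): 6+93 ≤ 102, not a triangle
(623,560,273): 273²+560² = 388129 = 623² → right
(153,288,88): 88+153 ≤ 288, not a triangle
(81,360,369): 81²+360² = 136161 = 369² → right
1 of the 5 is acute.

1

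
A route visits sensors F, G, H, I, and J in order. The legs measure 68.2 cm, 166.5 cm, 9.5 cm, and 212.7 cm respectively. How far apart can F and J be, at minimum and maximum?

The maximum is all hops collinear in one direction: 68.2 + 166.5 + 9.5 + 212.7 = 456.9.
The longest hop is 212.7; the others sum to 244.2. Since 212.7 ≤ 244.2, the path can fold back on itself completely, so the minimum distance is 0.

0 ≤ FJ ≤ 456.9 cm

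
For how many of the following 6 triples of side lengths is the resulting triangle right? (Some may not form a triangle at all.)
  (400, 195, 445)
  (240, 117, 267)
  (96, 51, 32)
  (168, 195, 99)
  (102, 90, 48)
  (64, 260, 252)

(400,195,445): 195²+400² = 198025 = 445² → right
(240,117,267): 117²+240² = 71289 = 267² → right
(96,51,32): 32+51 ≤ 96, not a triangle
(168,195,99): 99²+168² = 38025 = 195² → right
(102,90,48): 48²+90² = 10404 = 102² → right
(64,260,252): 64²+252² = 67600 = 260² → right
5 of the 6 are right.

5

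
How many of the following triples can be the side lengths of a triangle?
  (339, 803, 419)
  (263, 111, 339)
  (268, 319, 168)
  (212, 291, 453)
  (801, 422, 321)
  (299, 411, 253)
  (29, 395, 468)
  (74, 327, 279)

5

(339,419,803): 339+419 ≤ 803 → not valid
(111,263,339): 111+263 > 339 → valid
(168,268,319): 168+268 > 319 → valid
(212,291,453): 212+291 > 453 → valid
(321,422,801): 321+422 ≤ 801 → not valid
(253,299,411): 253+299 > 411 → valid
(29,395,468): 29+395 ≤ 468 → not valid
(74,279,327): 74+279 > 327 → valid
5 of the 8 triples form a triangle.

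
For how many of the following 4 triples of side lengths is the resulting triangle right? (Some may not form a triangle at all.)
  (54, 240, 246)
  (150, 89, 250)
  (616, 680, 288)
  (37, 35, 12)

3

(54,240,246): 54²+240² = 60516 = 246² → right
(150,89,250): 89+150 ≤ 250, not a triangle
(616,680,288): 288²+616² = 462400 = 680² → right
(37,35,12): 12²+35² = 1369 = 37² → right
3 of the 4 are right.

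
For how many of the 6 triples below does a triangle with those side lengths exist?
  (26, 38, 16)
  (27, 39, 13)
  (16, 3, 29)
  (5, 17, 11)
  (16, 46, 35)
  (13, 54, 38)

(16,26,38): 16+26 > 38 → valid
(13,27,39): 13+27 > 39 → valid
(3,16,29): 3+16 ≤ 29 → not valid
(5,11,17): 5+11 ≤ 17 → not valid
(16,35,46): 16+35 > 46 → valid
(13,38,54): 13+38 ≤ 54 → not valid
3 of the 6 triples form a triangle.

3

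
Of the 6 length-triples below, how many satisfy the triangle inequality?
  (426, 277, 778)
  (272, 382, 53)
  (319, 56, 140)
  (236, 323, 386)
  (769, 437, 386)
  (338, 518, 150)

2

(277,426,778): 277+426 ≤ 778 → not valid
(53,272,382): 53+272 ≤ 382 → not valid
(56,140,319): 56+140 ≤ 319 → not valid
(236,323,386): 236+323 > 386 → valid
(386,437,769): 386+437 > 769 → valid
(150,338,518): 150+338 ≤ 518 → not valid
2 of the 6 triples form a triangle.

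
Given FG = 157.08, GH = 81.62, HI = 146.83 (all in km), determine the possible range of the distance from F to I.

0 ≤ FI ≤ 385.53 km

The maximum is all hops collinear in one direction: 157.08 + 81.62 + 146.83 = 385.53.
The longest hop is 157.08; the others sum to 228.45. Since 157.08 ≤ 228.45, the path can fold back on itself completely, so the minimum distance is 0.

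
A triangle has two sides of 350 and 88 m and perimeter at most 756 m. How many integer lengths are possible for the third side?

Triangle inequality: 262 < x < 438. Perimeter ≤ 756 gives x ≤ 756 − 350 − 88 = 318.
So 262 < x ≤ 318; integers 263 through 318: 56 values.

56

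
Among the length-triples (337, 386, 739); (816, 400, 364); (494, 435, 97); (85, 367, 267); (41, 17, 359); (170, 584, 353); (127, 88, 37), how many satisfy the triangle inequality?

(337,386,739): 337+386 ≤ 739 → not valid
(364,400,816): 364+400 ≤ 816 → not valid
(97,435,494): 97+435 > 494 → valid
(85,267,367): 85+267 ≤ 367 → not valid
(17,41,359): 17+41 ≤ 359 → not valid
(170,353,584): 170+353 ≤ 584 → not valid
(37,88,127): 37+88 ≤ 127 → not valid
1 of the 7 triples forms a triangle.

1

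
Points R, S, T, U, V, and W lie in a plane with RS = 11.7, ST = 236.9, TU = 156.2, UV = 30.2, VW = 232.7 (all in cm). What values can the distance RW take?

0 ≤ RW ≤ 667.7 cm

The maximum is all hops collinear in one direction: 11.7 + 236.9 + 156.2 + 30.2 + 232.7 = 667.7.
The longest hop is 236.9; the others sum to 430.8. Since 236.9 ≤ 430.8, the path can fold back on itself completely, so the minimum distance is 0.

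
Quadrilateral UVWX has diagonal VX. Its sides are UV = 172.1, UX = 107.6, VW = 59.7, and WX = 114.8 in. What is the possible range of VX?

64.5 < VX < 174.5

From triangle UVX: |172.1 − 107.6| < VX < 172.1 + 107.6, i.e. 64.5 < VX < 279.7.
From triangle WVX: 55.1 < VX < 174.5.
Both must hold, so VX lies in the intersection.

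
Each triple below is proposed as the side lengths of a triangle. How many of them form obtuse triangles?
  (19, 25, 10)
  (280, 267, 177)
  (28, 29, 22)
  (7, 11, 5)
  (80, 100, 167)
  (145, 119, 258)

(19,25,10): 10²+19² = 461 < 625 = 25² → obtuse
(280,267,177): 177²+267² = 102618 > 78400 = 280² → acute
(28,29,22): 22²+28² = 1268 > 841 = 29² → acute
(7,11,5): 5²+7² = 74 < 121 = 11² → obtuse
(80,100,167): 80²+100² = 16400 < 27889 = 167² → obtuse
(145,119,258): 119²+145² = 35186 < 66564 = 258² → obtuse
4 of the 6 are obtuse.

4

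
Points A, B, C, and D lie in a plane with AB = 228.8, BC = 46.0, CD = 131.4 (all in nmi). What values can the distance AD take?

51.4 ≤ AD ≤ 406.2 nmi

The maximum is all hops collinear in one direction: 228.8 + 46.0 + 131.4 = 406.2.
The longest hop is 228.8; the others sum to 177.4. Folding the others back against it leaves at least 228.8 − 177.4 = 51.4.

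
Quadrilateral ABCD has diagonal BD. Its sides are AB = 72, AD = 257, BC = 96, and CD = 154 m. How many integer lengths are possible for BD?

64

From triangle ABD: 185 < BD < 329.
From triangle CBD: 58 < BD < 250.
Intersection: 185 < BD < 250, so integers 186 through 249: 64 values.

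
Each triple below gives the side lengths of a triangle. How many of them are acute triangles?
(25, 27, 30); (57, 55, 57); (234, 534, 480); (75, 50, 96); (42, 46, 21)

3

(25,27,30): 25²+27² = 1354 > 900 = 30² → acute
(57,55,57): 55²+57² = 6274 > 3249 = 57² → acute
(234,534,480): 234²+480² = 285156 = 534² → right
(75,50,96): 50²+75² = 8125 < 9216 = 96² → obtuse
(42,46,21): 21²+42² = 2205 > 2116 = 46² → acute
3 of the 5 are acute.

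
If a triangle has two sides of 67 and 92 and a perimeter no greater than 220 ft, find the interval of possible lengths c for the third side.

25 < c ≤ 61 ft

Triangle inequality alone gives 25 < c < 159.
The perimeter condition gives c ≤ 220 − 67 − 92 = 61.
Intersecting the two: 25 < c ≤ 61.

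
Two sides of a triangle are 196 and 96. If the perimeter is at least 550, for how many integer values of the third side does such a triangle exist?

Triangle inequality: 100 < x < 292. Perimeter ≥ 550 gives x ≥ 550 − 196 − 96 = 258.
So 258 ≤ x < 292; integers 258 through 291: 34 values.

34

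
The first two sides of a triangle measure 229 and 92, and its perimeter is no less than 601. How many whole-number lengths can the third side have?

41

Triangle inequality: 137 < x < 321. Perimeter ≥ 601 gives x ≥ 601 − 229 − 92 = 280.
So 280 ≤ x < 321; integers 280 through 320: 41 values.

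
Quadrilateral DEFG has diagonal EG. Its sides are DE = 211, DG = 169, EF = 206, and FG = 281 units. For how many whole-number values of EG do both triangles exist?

From triangle DEG: 42 < EG < 380.
From triangle FEG: 75 < EG < 487.
Intersection: 75 < EG < 380, so integers 76 through 379: 304 values.

304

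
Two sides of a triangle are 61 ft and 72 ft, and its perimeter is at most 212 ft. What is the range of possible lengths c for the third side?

11 < c ≤ 79

Triangle inequality alone gives 11 < c < 133.
The perimeter condition gives c ≤ 212 − 61 − 72 = 79.
Intersecting the two: 11 < c ≤ 79.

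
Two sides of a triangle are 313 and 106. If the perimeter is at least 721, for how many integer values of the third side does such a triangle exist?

Triangle inequality: 207 < x < 419. Perimeter ≥ 721 gives x ≥ 721 − 313 − 106 = 302.
So 302 ≤ x < 419; integers 302 through 418: 117 values.

117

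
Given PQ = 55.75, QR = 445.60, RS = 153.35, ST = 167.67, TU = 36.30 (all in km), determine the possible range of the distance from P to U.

The maximum is all hops collinear in one direction: 55.75 + 445.60 + 153.35 + 167.67 + 36.30 = 858.67.
The longest hop is 445.60; the others sum to 413.07. Folding the others back against it leaves at least 445.60 − 413.07 = 32.53.

32.53 ≤ PU ≤ 858.67 km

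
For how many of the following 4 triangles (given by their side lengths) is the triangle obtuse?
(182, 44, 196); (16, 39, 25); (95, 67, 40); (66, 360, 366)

(182,44,196): 44²+182² = 35060 < 38416 = 196² → obtuse
(16,39,25): 16²+25² = 881 < 1521 = 39² → obtuse
(95,67,40): 40²+67² = 6089 < 9025 = 95² → obtuse
(66,360,366): 66²+360² = 133956 = 366² → right
3 of the 4 are obtuse.

3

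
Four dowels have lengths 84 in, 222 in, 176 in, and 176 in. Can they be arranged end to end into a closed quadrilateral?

A quadrilateral exists iff every side is shorter than the sum of the others — equivalently, the longest side is less than the sum of the rest.
Longest side 222 < 436 (sum of the remaining 3), so yes.

Yes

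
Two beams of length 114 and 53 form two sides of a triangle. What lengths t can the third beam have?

61 < t < 167

By the triangle inequality, t must be less than 114 + 53 = 167 and greater than |114 − 53| = 61.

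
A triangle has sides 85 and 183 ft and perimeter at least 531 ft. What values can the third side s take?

263 ≤ s < 268

Triangle inequality alone gives 98 < s < 268.
The perimeter condition gives s ≥ 531 − 85 − 183 = 263.
Intersecting the two: 263 ≤ s < 268.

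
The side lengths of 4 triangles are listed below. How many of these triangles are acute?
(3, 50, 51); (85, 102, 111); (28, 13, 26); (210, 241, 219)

3

(3,50,51): 3²+50² = 2509 < 2601 = 51² → obtuse
(85,102,111): 85²+102² = 17629 > 12321 = 111² → acute
(28,13,26): 13²+26² = 845 > 784 = 28² → acute
(210,241,219): 210²+219² = 92061 > 58081 = 241² → acute
3 of the 4 are acute.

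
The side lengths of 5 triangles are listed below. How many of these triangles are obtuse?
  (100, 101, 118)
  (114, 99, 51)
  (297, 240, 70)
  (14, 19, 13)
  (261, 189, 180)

(100,101,118): 100²+101² = 20201 > 13924 = 118² → acute
(114,99,51): 51²+99² = 12402 < 12996 = 114² → obtuse
(297,240,70): 70²+240² = 62500 < 88209 = 297² → obtuse
(14,19,13): 13²+14² = 365 > 361 = 19² → acute
(261,189,180): 180²+189² = 68121 = 261² → right
2 of the 5 are obtuse.

2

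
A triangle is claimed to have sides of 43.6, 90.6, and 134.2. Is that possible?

No

The two shorter sides sum to 134.2, exactly equal to the longest side 134.2.
That gives only a degenerate (flat) triangle — the inequality must be strict.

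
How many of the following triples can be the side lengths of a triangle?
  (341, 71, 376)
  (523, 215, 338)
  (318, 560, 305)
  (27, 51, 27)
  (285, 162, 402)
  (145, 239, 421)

(71,341,376): 71+341 > 376 → valid
(215,338,523): 215+338 > 523 → valid
(305,318,560): 305+318 > 560 → valid
(27,27,51): 27+27 > 51 → valid
(162,285,402): 162+285 > 402 → valid
(145,239,421): 145+239 ≤ 421 → not valid
5 of the 6 triples form a triangle.

5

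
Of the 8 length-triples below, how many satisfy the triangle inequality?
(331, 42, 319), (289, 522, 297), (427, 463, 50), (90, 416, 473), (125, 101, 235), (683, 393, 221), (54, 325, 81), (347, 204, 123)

(42,319,331): 42+319 > 331 → valid
(289,297,522): 289+297 > 522 → valid
(50,427,463): 50+427 > 463 → valid
(90,416,473): 90+416 > 473 → valid
(101,125,235): 101+125 ≤ 235 → not valid
(221,393,683): 221+393 ≤ 683 → not valid
(54,81,325): 54+81 ≤ 325 → not valid
(123,204,347): 123+204 ≤ 347 → not valid
4 of the 8 triples form a triangle.

4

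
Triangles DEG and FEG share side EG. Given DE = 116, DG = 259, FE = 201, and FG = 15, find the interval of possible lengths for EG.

From triangle DEG: |116 − 259| < EG < 116 + 259, i.e. 143 < EG < 375.
From triangle FEG: 186 < EG < 216.
Both must hold, so EG lies in the intersection.

186 < EG < 216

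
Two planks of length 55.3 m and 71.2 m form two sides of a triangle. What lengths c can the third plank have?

15.9 < c < 126.5

By the triangle inequality, c must be less than 55.3 + 71.2 = 126.5 and greater than |55.3 − 71.2| = 15.9.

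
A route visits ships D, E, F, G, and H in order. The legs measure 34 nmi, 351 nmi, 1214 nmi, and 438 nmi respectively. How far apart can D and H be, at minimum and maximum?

The maximum is all hops collinear in one direction: 34 + 351 + 1214 + 438 = 2037.
The longest hop is 1214; the others sum to 823. Folding the others back against it leaves at least 1214 − 823 = 391.

391 ≤ DH ≤ 2037 nmi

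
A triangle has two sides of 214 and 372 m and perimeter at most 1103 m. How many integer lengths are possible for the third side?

Triangle inequality: 158 < x < 586. Perimeter ≤ 1103 gives x ≤ 1103 − 214 − 372 = 517.
So 158 < x ≤ 517; integers 159 through 517: 359 values.

359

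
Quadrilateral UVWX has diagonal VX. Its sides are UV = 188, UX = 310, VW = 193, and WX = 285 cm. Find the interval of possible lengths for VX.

From triangle UVX: |188 − 310| < VX < 188 + 310, i.e. 122 < VX < 498.
From triangle WVX: 92 < VX < 478.
Both must hold, so VX lies in the intersection.

122 < VX < 478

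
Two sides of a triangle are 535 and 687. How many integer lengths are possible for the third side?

The third side lies in the open interval (152, 1222).
Integers from 153 to 1221 inclusive: 1221 − 153 + 1 = 1069.

1069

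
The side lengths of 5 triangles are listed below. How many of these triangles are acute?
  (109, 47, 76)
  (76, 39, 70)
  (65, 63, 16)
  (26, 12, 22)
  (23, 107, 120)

(109,47,76): 47²+76² = 7985 < 11881 = 109² → obtuse
(76,39,70): 39²+70² = 6421 > 5776 = 76² → acute
(65,63,16): 16²+63² = 4225 = 65² → right
(26,12,22): 12²+22² = 628 < 676 = 26² → obtuse
(23,107,120): 23²+107² = 11978 < 14400 = 120² → obtuse
1 of the 5 is acute.

1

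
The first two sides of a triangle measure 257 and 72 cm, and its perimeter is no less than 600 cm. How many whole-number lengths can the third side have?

Triangle inequality: 185 < x < 329. Perimeter ≥ 600 gives x ≥ 600 − 257 − 72 = 271.
So 271 ≤ x < 329; integers 271 through 328: 58 values.

58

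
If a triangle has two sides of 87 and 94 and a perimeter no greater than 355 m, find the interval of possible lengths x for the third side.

Triangle inequality alone gives 7 < x < 181.
The perimeter condition gives x ≤ 355 − 87 − 94 = 174.
Intersecting the two: 7 < x ≤ 174.

7 < x ≤ 174 m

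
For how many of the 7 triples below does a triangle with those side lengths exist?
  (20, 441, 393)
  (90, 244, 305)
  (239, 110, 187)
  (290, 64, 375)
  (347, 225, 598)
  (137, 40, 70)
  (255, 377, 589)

3

(20,393,441): 20+393 ≤ 441 → not valid
(90,244,305): 90+244 > 305 → valid
(110,187,239): 110+187 > 239 → valid
(64,290,375): 64+290 ≤ 375 → not valid
(225,347,598): 225+347 ≤ 598 → not valid
(40,70,137): 40+70 ≤ 137 → not valid
(255,377,589): 255+377 > 589 → valid
3 of the 7 triples form a triangle.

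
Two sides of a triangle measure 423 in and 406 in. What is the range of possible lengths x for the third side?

By the triangle inequality, x must be less than 423 + 406 = 829 and greater than |423 − 406| = 17.

17 < x < 829 (in)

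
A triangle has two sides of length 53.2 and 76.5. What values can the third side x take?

By the triangle inequality, x must be less than 53.2 + 76.5 = 129.7 and greater than |53.2 − 76.5| = 23.3.

23.3 < x < 129.7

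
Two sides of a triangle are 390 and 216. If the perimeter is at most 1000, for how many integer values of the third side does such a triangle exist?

Triangle inequality: 174 < x < 606. Perimeter ≤ 1000 gives x ≤ 1000 − 390 − 216 = 394.
So 174 < x ≤ 394; integers 175 through 394: 220 values.

220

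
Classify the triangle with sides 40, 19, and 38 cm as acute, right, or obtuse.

acute

Compare the square of the longest side to the sum of squares of the other two: 19² + 38² = 1805 > 1600 = 40².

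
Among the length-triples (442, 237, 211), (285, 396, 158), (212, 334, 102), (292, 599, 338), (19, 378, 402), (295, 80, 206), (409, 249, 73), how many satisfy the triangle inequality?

3

(211,237,442): 211+237 > 442 → valid
(158,285,396): 158+285 > 396 → valid
(102,212,334): 102+212 ≤ 334 → not valid
(292,338,599): 292+338 > 599 → valid
(19,378,402): 19+378 ≤ 402 → not valid
(80,206,295): 80+206 ≤ 295 → not valid
(73,249,409): 73+249 ≤ 409 → not valid
3 of the 7 triples form a triangle.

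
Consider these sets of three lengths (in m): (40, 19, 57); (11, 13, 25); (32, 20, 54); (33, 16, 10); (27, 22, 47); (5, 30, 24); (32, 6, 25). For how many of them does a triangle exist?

(19,40,57): 19+40 > 57 → valid
(11,13,25): 11+13 ≤ 25 → not valid
(20,32,54): 20+32 ≤ 54 → not valid
(10,16,33): 10+16 ≤ 33 → not valid
(22,27,47): 22+27 > 47 → valid
(5,24,30): 5+24 ≤ 30 → not valid
(6,25,32): 6+25 ≤ 32 → not valid
2 of the 7 triples form a triangle.

2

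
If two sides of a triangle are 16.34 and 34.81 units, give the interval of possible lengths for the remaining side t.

By the triangle inequality, t must be less than 16.34 + 34.81 = 51.15 and greater than |16.34 − 34.81| = 18.47.

18.47 < t < 51.15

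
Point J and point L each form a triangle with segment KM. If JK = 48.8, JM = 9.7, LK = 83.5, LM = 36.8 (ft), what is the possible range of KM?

From triangle JKM: |48.8 − 9.7| < KM < 48.8 + 9.7, i.e. 39.1 < KM < 58.5.
From triangle LKM: 46.7 < KM < 120.3.
Both must hold, so KM lies in the intersection.

46.7 < KM < 58.5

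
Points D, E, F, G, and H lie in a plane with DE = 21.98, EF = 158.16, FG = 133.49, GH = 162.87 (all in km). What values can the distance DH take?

0 ≤ DH ≤ 476.50 km

The maximum is all hops collinear in one direction: 21.98 + 158.16 + 133.49 + 162.87 = 476.50.
The longest hop is 162.87; the others sum to 313.63. Since 162.87 ≤ 313.63, the path can fold back on itself completely, so the minimum distance is 0.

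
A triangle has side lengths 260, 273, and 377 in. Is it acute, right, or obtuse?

right

Compare the square of the longest side to the sum of squares of the other two: 260² + 273² = 142129 = 377².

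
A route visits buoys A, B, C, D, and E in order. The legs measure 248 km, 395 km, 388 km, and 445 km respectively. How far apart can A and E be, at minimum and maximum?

0 ≤ AE ≤ 1476 km

The maximum is all hops collinear in one direction: 248 + 395 + 388 + 445 = 1476.
The longest hop is 445; the others sum to 1031. Since 445 ≤ 1031, the path can fold back on itself completely, so the minimum distance is 0.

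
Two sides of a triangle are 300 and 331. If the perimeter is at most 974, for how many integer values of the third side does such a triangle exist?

Triangle inequality: 31 < x < 631. Perimeter ≤ 974 gives x ≤ 974 − 300 − 331 = 343.
So 31 < x ≤ 343; integers 32 through 343: 312 values.

312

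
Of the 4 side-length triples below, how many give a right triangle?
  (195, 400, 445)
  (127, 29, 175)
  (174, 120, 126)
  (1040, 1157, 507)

3

(195,400,445): 195²+400² = 198025 = 445² → right
(127,29,175): 29+127 ≤ 175, not a triangle
(174,120,126): 120²+126² = 30276 = 174² → right
(1040,1157,507): 507²+1040² = 1338649 = 1157² → right
3 of the 4 are right.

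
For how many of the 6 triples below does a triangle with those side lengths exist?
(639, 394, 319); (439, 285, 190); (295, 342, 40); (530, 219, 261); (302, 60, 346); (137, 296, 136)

3

(319,394,639): 319+394 > 639 → valid
(190,285,439): 190+285 > 439 → valid
(40,295,342): 40+295 ≤ 342 → not valid
(219,261,530): 219+261 ≤ 530 → not valid
(60,302,346): 60+302 > 346 → valid
(136,137,296): 136+137 ≤ 296 → not valid
3 of the 6 triples form a triangle.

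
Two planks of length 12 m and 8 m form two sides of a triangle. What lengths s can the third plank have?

4 < s < 20

By the triangle inequality, s must be less than 12 + 8 = 20 and greater than |12 − 8| = 4.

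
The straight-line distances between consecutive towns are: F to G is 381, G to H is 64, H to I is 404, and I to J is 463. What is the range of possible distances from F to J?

0 ≤ FJ ≤ 1312

The maximum is all hops collinear in one direction: 381 + 64 + 404 + 463 = 1312.
The longest hop is 463; the others sum to 849. Since 463 ≤ 849, the path can fold back on itself completely, so the minimum distance is 0.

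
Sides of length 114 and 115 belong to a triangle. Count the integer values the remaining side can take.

The third side lies in the open interval (1, 229).
Integers from 2 to 228 inclusive: 228 − 2 + 1 = 227.

227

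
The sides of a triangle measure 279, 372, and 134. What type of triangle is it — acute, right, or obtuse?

Compare the square of the longest side to the sum of squares of the other two: 134² + 279² = 95797 < 138384 = 372².

obtuse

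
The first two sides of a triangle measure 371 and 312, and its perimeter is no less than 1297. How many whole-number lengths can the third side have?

Triangle inequality: 59 < x < 683. Perimeter ≥ 1297 gives x ≥ 1297 − 371 − 312 = 614.
So 614 ≤ x < 683; integers 614 through 682: 69 values.

69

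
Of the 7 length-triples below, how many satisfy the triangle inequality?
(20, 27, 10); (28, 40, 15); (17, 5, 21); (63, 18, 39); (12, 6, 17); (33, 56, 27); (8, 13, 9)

6

(10,20,27): 10+20 > 27 → valid
(15,28,40): 15+28 > 40 → valid
(5,17,21): 5+17 > 21 → valid
(18,39,63): 18+39 ≤ 63 → not valid
(6,12,17): 6+12 > 17 → valid
(27,33,56): 27+33 > 56 → valid
(8,9,13): 8+9 > 13 → valid
6 of the 7 triples form a triangle.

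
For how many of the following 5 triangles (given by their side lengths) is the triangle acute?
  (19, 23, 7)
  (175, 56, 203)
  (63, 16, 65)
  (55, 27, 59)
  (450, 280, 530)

(19,23,7): 7²+19² = 410 < 529 = 23² → obtuse
(175,56,203): 56²+175² = 33761 < 41209 = 203² → obtuse
(63,16,65): 16²+63² = 4225 = 65² → right
(55,27,59): 27²+55² = 3754 > 3481 = 59² → acute
(450,280,530): 280²+450² = 280900 = 530² → right
1 of the 5 is acute.

1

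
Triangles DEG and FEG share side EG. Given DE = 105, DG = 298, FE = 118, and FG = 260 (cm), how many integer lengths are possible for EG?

184

From triangle DEG: 193 < EG < 403.
From triangle FEG: 142 < EG < 378.
Intersection: 193 < EG < 378, so integers 194 through 377: 184 values.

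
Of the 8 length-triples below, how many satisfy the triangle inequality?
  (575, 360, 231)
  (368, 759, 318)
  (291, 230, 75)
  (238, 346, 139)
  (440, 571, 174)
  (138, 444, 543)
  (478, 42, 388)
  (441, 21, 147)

5

(231,360,575): 231+360 > 575 → valid
(318,368,759): 318+368 ≤ 759 → not valid
(75,230,291): 75+230 > 291 → valid
(139,238,346): 139+238 > 346 → valid
(174,440,571): 174+440 > 571 → valid
(138,444,543): 138+444 > 543 → valid
(42,388,478): 42+388 ≤ 478 → not valid
(21,147,441): 21+147 ≤ 441 → not valid
5 of the 8 triples form a triangle.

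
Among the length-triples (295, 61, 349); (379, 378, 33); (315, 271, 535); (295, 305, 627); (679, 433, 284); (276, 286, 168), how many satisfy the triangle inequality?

5

(61,295,349): 61+295 > 349 → valid
(33,378,379): 33+378 > 379 → valid
(271,315,535): 271+315 > 535 → valid
(295,305,627): 295+305 ≤ 627 → not valid
(284,433,679): 284+433 > 679 → valid
(168,276,286): 168+276 > 286 → valid
5 of the 6 triples form a triangle.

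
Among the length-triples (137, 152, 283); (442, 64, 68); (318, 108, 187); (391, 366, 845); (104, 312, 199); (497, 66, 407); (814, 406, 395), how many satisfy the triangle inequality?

1

(137,152,283): 137+152 > 283 → valid
(64,68,442): 64+68 ≤ 442 → not valid
(108,187,318): 108+187 ≤ 318 → not valid
(366,391,845): 366+391 ≤ 845 → not valid
(104,199,312): 104+199 ≤ 312 → not valid
(66,407,497): 66+407 ≤ 497 → not valid
(395,406,814): 395+406 ≤ 814 → not valid
1 of the 7 triples forms a triangle.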